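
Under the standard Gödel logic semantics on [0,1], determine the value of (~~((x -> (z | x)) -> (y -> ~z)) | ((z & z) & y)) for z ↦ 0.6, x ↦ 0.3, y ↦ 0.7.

0.60

(z | x) = max(0.6, 0.3) = 0.6
(x -> (z | x)): 0.3 ≤ 0.6, so result = 1
~z: Gödel ¬ of 0.6 = 0 (operand ≠ 0)
(y -> ~z): 0.7 > 0, so result = 0
((x -> (z | x)) -> (y -> ~z)): 1 > 0, so result = 0
~((x -> (z | x)) -> (y -> ~z)): Gödel ¬ of 0 = 1 (operand is 0)
~~((x -> (z | x)) -> (y -> ~z)): Gödel ¬ of 1 = 0 (operand ≠ 0)
(z & z) = min(0.6, 0.6) = 0.6
((z & z) & y) = min(0.6, 0.7) = 0.6
(~~((x -> (z | x)) -> (y -> ~z)) | ((z & z) & y)) = max(0, 0.6) = 0.6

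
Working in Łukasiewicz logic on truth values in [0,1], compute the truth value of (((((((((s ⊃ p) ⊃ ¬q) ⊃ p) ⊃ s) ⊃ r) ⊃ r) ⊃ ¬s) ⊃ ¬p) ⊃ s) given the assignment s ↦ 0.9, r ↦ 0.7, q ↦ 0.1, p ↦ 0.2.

0.90

(s ⊃ p): min(1, 1 − 0.9 + 0.2) = 0.3
¬q: Łukasiewicz ¬ gives 1 − 0.1 = 0.9
((s ⊃ p) ⊃ ¬q): min(1, 1 − 0.3 + 0.9) = 1
(((s ⊃ p) ⊃ ¬q) ⊃ p): min(1, 1 − 1 + 0.2) = 0.2
((((s ⊃ p) ⊃ ¬q) ⊃ p) ⊃ s): min(1, 1 − 0.2 + 0.9) = 1
(((((s ⊃ p) ⊃ ¬q) ⊃ p) ⊃ s) ⊃ r): min(1, 1 − 1 + 0.7) = 0.7
((((((s ⊃ p) ⊃ ¬q) ⊃ p) ⊃ s) ⊃ r) ⊃ r): min(1, 1 − 0.7 + 0.7) = 1
¬s: Łukasiewicz ¬ gives 1 − 0.9 = 0.1
(((((((s ⊃ p) ⊃ ¬q) ⊃ p) ⊃ s) ⊃ r) ⊃ r) ⊃ ¬s): min(1, 1 − 1 + 0.1) = 0.1
¬p: Łukasiewicz ¬ gives 1 − 0.2 = 0.8
((((((((s ⊃ p) ⊃ ¬q) ⊃ p) ⊃ s) ⊃ r) ⊃ r) ⊃ ¬s) ⊃ ¬p): min(1, 1 − 0.1 + 0.8) = 1
(((((((((s ⊃ p) ⊃ ¬q) ⊃ p) ⊃ s) ⊃ r) ⊃ r) ⊃ ¬s) ⊃ ¬p) ⊃ s): min(1, 1 − 1 + 0.9) = 0.9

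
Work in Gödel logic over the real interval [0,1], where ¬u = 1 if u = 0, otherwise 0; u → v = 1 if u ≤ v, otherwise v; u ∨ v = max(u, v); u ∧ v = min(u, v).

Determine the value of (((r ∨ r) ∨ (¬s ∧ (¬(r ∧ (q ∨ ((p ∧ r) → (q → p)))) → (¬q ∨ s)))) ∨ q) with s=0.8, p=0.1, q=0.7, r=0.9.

0.90

(r ∨ r) = max(0.9, 0.9) = 0.9
¬s: Gödel ¬ of 0.8 = 0 (operand ≠ 0)
(p ∧ r) = min(0.1, 0.9) = 0.1
(q → p): 0.7 > 0.1, so result = 0.1
((p ∧ r) → (q → p)): 0.1 ≤ 0.1, so result = 1
(q ∨ ((p ∧ r) → (q → p))) = max(0.7, 1) = 1
(r ∧ (q ∨ ((p ∧ r) → (q → p)))) = min(0.9, 1) = 0.9
¬(r ∧ (q ∨ ((p ∧ r) → (q → p)))): Gödel ¬ of 0.9 = 0 (operand ≠ 0)
¬q: Gödel ¬ of 0.7 = 0 (operand ≠ 0)
(¬q ∨ s) = max(0, 0.8) = 0.8
(¬(r ∧ (q ∨ ((p ∧ r) → (q → p)))) → (¬q ∨ s)): 0 ≤ 0.8, so result = 1
(¬s ∧ (¬(r ∧ (q ∨ ((p ∧ r) → (q → p)))) → (¬q ∨ s))) = min(0, 1) = 0
((r ∨ r) ∨ (¬s ∧ (¬(r ∧ (q ∨ ((p ∧ r) → (q → p)))) → (¬q ∨ s)))) = max(0.9, 0) = 0.9
(((r ∨ r) ∨ (¬s ∧ (¬(r ∧ (q ∨ ((p ∧ r) → (q → p)))) → (¬q ∨ s)))) ∨ q) = max(0.9, 0.7) = 0.9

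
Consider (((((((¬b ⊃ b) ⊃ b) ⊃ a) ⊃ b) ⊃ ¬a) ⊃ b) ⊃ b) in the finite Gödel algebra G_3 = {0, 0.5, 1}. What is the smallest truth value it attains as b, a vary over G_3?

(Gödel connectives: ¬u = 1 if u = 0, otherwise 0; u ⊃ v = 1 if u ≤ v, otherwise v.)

0.50

The minimum is attained at b = 0.5, a = 0.5:
  ¬b: Gödel ¬ of 0.5 = 0 (operand ≠ 0)
  (¬b ⊃ b): 0 ≤ 0.5, so result = 1
  ((¬b ⊃ b) ⊃ b): 1 > 0.5, so result = 0.5
  (((¬b ⊃ b) ⊃ b) ⊃ a): 0.5 ≤ 0.5, so result = 1
  ((((¬b ⊃ b) ⊃ b) ⊃ a) ⊃ b): 1 > 0.5, so result = 0.5
  ¬a: Gödel ¬ of 0.5 = 0 (operand ≠ 0)
  (((((¬b ⊃ b) ⊃ b) ⊃ a) ⊃ b) ⊃ ¬a): 0.5 > 0, so result = 0
  ((((((¬b ⊃ b) ⊃ b) ⊃ a) ⊃ b) ⊃ ¬a) ⊃ b): 0 ≤ 0.5, so result = 1
  (((((((¬b ⊃ b) ⊃ b) ⊃ a) ⊃ b) ⊃ ¬a) ⊃ b) ⊃ b): 1 > 0.5, so result = 0.5
Checking all 9 assignments confirms none give a value below 0.50.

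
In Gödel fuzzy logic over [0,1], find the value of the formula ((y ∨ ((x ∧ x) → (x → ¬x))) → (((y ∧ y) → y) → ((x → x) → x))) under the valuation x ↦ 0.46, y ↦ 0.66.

0.46

(x ∧ x) = min(0.46, 0.46) = 0.46
¬x: Gödel ¬ of 0.46 = 0 (operand ≠ 0)
(x → ¬x): 0.46 > 0, so result = 0
((x ∧ x) → (x → ¬x)): 0.46 > 0, so result = 0
(y ∨ ((x ∧ x) → (x → ¬x))) = max(0.66, 0) = 0.66
(y ∧ y) = min(0.66, 0.66) = 0.66
((y ∧ y) → y): 0.66 ≤ 0.66, so result = 1
(x → x): 0.46 ≤ 0.46, so result = 1
((x → x) → x): 1 > 0.46, so result = 0.46
(((y ∧ y) → y) → ((x → x) → x)): 1 > 0.46, so result = 0.46
((y ∨ ((x ∧ x) → (x → ¬x))) → (((y ∧ y) → y) → ((x → x) → x))): 0.66 > 0.46, so result = 0.46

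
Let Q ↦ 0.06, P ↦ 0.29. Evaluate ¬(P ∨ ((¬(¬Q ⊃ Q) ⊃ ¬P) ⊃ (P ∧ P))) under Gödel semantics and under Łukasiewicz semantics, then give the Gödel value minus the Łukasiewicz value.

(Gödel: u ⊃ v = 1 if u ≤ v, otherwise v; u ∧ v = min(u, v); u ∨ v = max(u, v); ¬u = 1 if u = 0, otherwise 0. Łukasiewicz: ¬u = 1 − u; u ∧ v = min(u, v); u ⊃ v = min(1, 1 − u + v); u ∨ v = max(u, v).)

Gödel evaluation:
  ¬Q: Gödel ¬ of 0.06 = 0 (operand ≠ 0)
  (¬Q ⊃ Q): 0 ≤ 0.06, so result = 1
  ¬(¬Q ⊃ Q): Gödel ¬ of 1 = 0 (operand ≠ 0)
  ¬P: Gödel ¬ of 0.29 = 0 (operand ≠ 0)
  (¬(¬Q ⊃ Q) ⊃ ¬P): 0 ≤ 0, so result = 1
  (P ∧ P) = min(0.29, 0.29) = 0.29
  ((¬(¬Q ⊃ Q) ⊃ ¬P) ⊃ (P ∧ P)): 1 > 0.29, so result = 0.29
  (P ∨ ((¬(¬Q ⊃ Q) ⊃ ¬P) ⊃ (P ∧ P))) = max(0.29, 0.29) = 0.29
  ¬(P ∨ ((¬(¬Q ⊃ Q) ⊃ ¬P) ⊃ (P ∧ P))): Gödel ¬ of 0.29 = 0 (operand ≠ 0)
  Gödel value = 0
Łukasiewicz evaluation:
  ¬Q: Łukasiewicz ¬ gives 1 − 0.06 = 0.94
  (¬Q ⊃ Q): min(1, 1 − 0.94 + 0.06) = 0.12
  ¬(¬Q ⊃ Q): Łukasiewicz ¬ gives 1 − 0.12 = 0.88
  ¬P: Łukasiewicz ¬ gives 1 − 0.29 = 0.71
  (¬(¬Q ⊃ Q) ⊃ ¬P): min(1, 1 − 0.88 + 0.71) = 0.83
  (P ∧ P) = min(0.29, 0.29) = 0.29
  ((¬(¬Q ⊃ Q) ⊃ ¬P) ⊃ (P ∧ P)): min(1, 1 − 0.83 + 0.29) = 0.46
  (P ∨ ((¬(¬Q ⊃ Q) ⊃ ¬P) ⊃ (P ∧ P))) = max(0.29, 0.46) = 0.46
  ¬(P ∨ ((¬(¬Q ⊃ Q) ⊃ ¬P) ⊃ (P ∧ P))): Łukasiewicz ¬ gives 1 − 0.46 = 0.54
  Łukasiewicz value = 0.54
Difference: 0 − 0.54 = -0.54

-0.54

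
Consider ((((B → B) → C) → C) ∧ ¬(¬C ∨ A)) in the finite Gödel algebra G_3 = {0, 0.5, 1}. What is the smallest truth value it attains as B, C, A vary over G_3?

The minimum is attained at B = 0, C = 0, A = 0:
  (B → B): 0 ≤ 0, so result = 1
  ((B → B) → C): 1 > 0, so result = 0
  (((B → B) → C) → C): 0 ≤ 0, so result = 1
  ¬C: Gödel ¬ of 0 = 1 (operand is 0)
  (¬C ∨ A) = max(1, 0) = 1
  ¬(¬C ∨ A): Gödel ¬ of 1 = 0 (operand ≠ 0)
  ((((B → B) → C) → C) ∧ ¬(¬C ∨ A)) = min(1, 0) = 0
Checking all 27 assignments confirms none give a value below 0.00.

0.00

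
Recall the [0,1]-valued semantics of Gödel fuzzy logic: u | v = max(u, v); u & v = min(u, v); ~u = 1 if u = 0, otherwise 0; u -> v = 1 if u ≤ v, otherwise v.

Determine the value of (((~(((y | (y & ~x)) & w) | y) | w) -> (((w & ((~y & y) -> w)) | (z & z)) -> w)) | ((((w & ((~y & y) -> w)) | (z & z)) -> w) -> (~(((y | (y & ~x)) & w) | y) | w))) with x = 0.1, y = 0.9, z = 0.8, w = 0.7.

1.00

~x: Gödel ¬ of 0.1 = 0 (operand ≠ 0)
(y & ~x) = min(0.9, 0) = 0
(y | (y & ~x)) = max(0.9, 0) = 0.9
((y | (y & ~x)) & w) = min(0.9, 0.7) = 0.7
(((y | (y & ~x)) & w) | y) = max(0.7, 0.9) = 0.9
~(((y | (y & ~x)) & w) | y): Gödel ¬ of 0.9 = 0 (operand ≠ 0)
(~(((y | (y & ~x)) & w) | y) | w) = max(0, 0.7) = 0.7
~y: Gödel ¬ of 0.9 = 0 (operand ≠ 0)
(~y & y) = min(0, 0.9) = 0
((~y & y) -> w): 0 ≤ 0.7, so result = 1
(w & ((~y & y) -> w)) = min(0.7, 1) = 0.7
(z & z) = min(0.8, 0.8) = 0.8
((w & ((~y & y) -> w)) | (z & z)) = max(0.7, 0.8) = 0.8
(((w & ((~y & y) -> w)) | (z & z)) -> w): 0.8 > 0.7, so result = 0.7
((~(((y | (y & ~x)) & w) | y) | w) -> (((w & ((~y & y) -> w)) | (z & z)) -> w)): 0.7 ≤ 0.7, so result = 1
~y: Gödel ¬ of 0.9 = 0 (operand ≠ 0)
(~y & y) = min(0, 0.9) = 0
((~y & y) -> w): 0 ≤ 0.7, so result = 1
(w & ((~y & y) -> w)) = min(0.7, 1) = 0.7
(z & z) = min(0.8, 0.8) = 0.8
((w & ((~y & y) -> w)) | (z & z)) = max(0.7, 0.8) = 0.8
(((w & ((~y & y) -> w)) | (z & z)) -> w): 0.8 > 0.7, so result = 0.7
~x: Gödel ¬ of 0.1 = 0 (operand ≠ 0)
(y & ~x) = min(0.9, 0) = 0
(y | (y & ~x)) = max(0.9, 0) = 0.9
((y | (y & ~x)) & w) = min(0.9, 0.7) = 0.7
(((y | (y & ~x)) & w) | y) = max(0.7, 0.9) = 0.9
~(((y | (y & ~x)) & w) | y): Gödel ¬ of 0.9 = 0 (operand ≠ 0)
(~(((y | (y & ~x)) & w) | y) | w) = max(0, 0.7) = 0.7
((((w & ((~y & y) -> w)) | (z & z)) -> w) -> (~(((y | (y & ~x)) & w) | y) | w)): 0.7 ≤ 0.7, so result = 1
(((~(((y | (y & ~x)) & w) | y) | w) -> (((w & ((~y & y) -> w)) | (z & z)) -> w)) | ((((w & ((~y & y) -> w)) | (z & z)) -> w) -> (~(((y | (y & ~x)) & w) | y) | w))) = max(1, 1) = 1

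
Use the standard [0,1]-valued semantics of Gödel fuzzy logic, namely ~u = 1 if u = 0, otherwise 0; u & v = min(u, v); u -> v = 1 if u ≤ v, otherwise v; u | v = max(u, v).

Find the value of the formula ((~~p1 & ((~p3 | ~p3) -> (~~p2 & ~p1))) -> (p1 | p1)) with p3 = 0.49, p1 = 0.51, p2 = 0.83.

~p1: Gödel ¬ of 0.51 = 0 (operand ≠ 0)
~~p1: Gödel ¬ of 0 = 1 (operand is 0)
~p3: Gödel ¬ of 0.49 = 0 (operand ≠ 0)
~p3: Gödel ¬ of 0.49 = 0 (operand ≠ 0)
(~p3 | ~p3) = max(0, 0) = 0
~p2: Gödel ¬ of 0.83 = 0 (operand ≠ 0)
~~p2: Gödel ¬ of 0 = 1 (operand is 0)
~p1: Gödel ¬ of 0.51 = 0 (operand ≠ 0)
(~~p2 & ~p1) = min(1, 0) = 0
((~p3 | ~p3) -> (~~p2 & ~p1)): 0 ≤ 0, so result = 1
(~~p1 & ((~p3 | ~p3) -> (~~p2 & ~p1))) = min(1, 1) = 1
(p1 | p1) = max(0.51, 0.51) = 0.51
((~~p1 & ((~p3 | ~p3) -> (~~p2 & ~p1))) -> (p1 | p1)): 1 > 0.51, so result = 0.51

0.51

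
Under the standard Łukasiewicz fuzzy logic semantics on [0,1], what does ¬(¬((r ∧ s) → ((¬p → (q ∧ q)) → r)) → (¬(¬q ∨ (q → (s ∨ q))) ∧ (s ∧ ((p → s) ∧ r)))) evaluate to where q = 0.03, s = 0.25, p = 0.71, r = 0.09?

(r ∧ s) = min(0.09, 0.25) = 0.09
¬p: Łukasiewicz ¬ gives 1 − 0.71 = 0.29
(q ∧ q) = min(0.03, 0.03) = 0.03
(¬p → (q ∧ q)): min(1, 1 − 0.29 + 0.03) = 0.74
((¬p → (q ∧ q)) → r): min(1, 1 − 0.74 + 0.09) = 0.35
((r ∧ s) → ((¬p → (q ∧ q)) → r)): min(1, 1 − 0.09 + 0.35) = 1
¬((r ∧ s) → ((¬p → (q ∧ q)) → r)): Łukasiewicz ¬ gives 1 − 1 = 0
¬q: Łukasiewicz ¬ gives 1 − 0.03 = 0.97
(s ∨ q) = max(0.25, 0.03) = 0.25
(q → (s ∨ q)): min(1, 1 − 0.03 + 0.25) = 1
(¬q ∨ (q → (s ∨ q))) = max(0.97, 1) = 1
¬(¬q ∨ (q → (s ∨ q))): Łukasiewicz ¬ gives 1 − 1 = 0
(p → s): min(1, 1 − 0.71 + 0.25) = 0.54
((p → s) ∧ r) = min(0.54, 0.09) = 0.09
(s ∧ ((p → s) ∧ r)) = min(0.25, 0.09) = 0.09
(¬(¬q ∨ (q → (s ∨ q))) ∧ (s ∧ ((p → s) ∧ r))) = min(0, 0.09) = 0
(¬((r ∧ s) → ((¬p → (q ∧ q)) → r)) → (¬(¬q ∨ (q → (s ∨ q))) ∧ (s ∧ ((p → s) ∧ r)))): min(1, 1 − 0 + 0) = 1
¬(¬((r ∧ s) → ((¬p → (q ∧ q)) → r)) → (¬(¬q ∨ (q → (s ∨ q))) ∧ (s ∧ ((p → s) ∧ r)))): Łukasiewicz ¬ gives 1 − 1 = 0

0.00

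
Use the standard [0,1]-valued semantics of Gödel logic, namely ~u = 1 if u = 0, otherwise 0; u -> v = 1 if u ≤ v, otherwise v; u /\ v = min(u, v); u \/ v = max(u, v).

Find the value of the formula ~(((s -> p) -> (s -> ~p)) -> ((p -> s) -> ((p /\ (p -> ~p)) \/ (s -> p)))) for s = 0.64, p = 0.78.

(s -> p): 0.64 ≤ 0.78, so result = 1
~p: Gödel ¬ of 0.78 = 0 (operand ≠ 0)
(s -> ~p): 0.64 > 0, so result = 0
((s -> p) -> (s -> ~p)): 1 > 0, so result = 0
(p -> s): 0.78 > 0.64, so result = 0.64
~p: Gödel ¬ of 0.78 = 0 (operand ≠ 0)
(p -> ~p): 0.78 > 0, so result = 0
(p /\ (p -> ~p)) = min(0.78, 0) = 0
(s -> p): 0.64 ≤ 0.78, so result = 1
((p /\ (p -> ~p)) \/ (s -> p)) = max(0, 1) = 1
((p -> s) -> ((p /\ (p -> ~p)) \/ (s -> p))): 0.64 ≤ 1, so result = 1
(((s -> p) -> (s -> ~p)) -> ((p -> s) -> ((p /\ (p -> ~p)) \/ (s -> p)))): 0 ≤ 1, so result = 1
~(((s -> p) -> (s -> ~p)) -> ((p -> s) -> ((p /\ (p -> ~p)) \/ (s -> p)))): Gödel ¬ of 1 = 0 (operand ≠ 0)

0.00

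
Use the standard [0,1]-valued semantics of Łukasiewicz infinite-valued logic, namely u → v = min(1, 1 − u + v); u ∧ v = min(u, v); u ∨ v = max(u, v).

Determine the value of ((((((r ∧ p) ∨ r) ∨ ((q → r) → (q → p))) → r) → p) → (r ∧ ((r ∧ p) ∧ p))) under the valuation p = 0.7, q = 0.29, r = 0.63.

0.63

(r ∧ p) = min(0.63, 0.7) = 0.63
((r ∧ p) ∨ r) = max(0.63, 0.63) = 0.63
(q → r): min(1, 1 − 0.29 + 0.63) = 1
(q → p): min(1, 1 − 0.29 + 0.7) = 1
((q → r) → (q → p)): min(1, 1 − 1 + 1) = 1
(((r ∧ p) ∨ r) ∨ ((q → r) → (q → p))) = max(0.63, 1) = 1
((((r ∧ p) ∨ r) ∨ ((q → r) → (q → p))) → r): min(1, 1 − 1 + 0.63) = 0.63
(((((r ∧ p) ∨ r) ∨ ((q → r) → (q → p))) → r) → p): min(1, 1 − 0.63 + 0.7) = 1
(r ∧ p) = min(0.63, 0.7) = 0.63
((r ∧ p) ∧ p) = min(0.63, 0.7) = 0.63
(r ∧ ((r ∧ p) ∧ p)) = min(0.63, 0.63) = 0.63
((((((r ∧ p) ∨ r) ∨ ((q → r) → (q → p))) → r) → p) → (r ∧ ((r ∧ p) ∧ p))): min(1, 1 − 1 + 0.63) = 0.63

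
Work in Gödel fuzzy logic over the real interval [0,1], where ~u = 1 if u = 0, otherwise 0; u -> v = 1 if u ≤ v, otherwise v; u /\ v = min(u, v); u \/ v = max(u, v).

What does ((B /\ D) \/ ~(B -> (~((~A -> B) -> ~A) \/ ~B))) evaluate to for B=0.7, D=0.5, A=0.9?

(B /\ D) = min(0.7, 0.5) = 0.5
~A: Gödel ¬ of 0.9 = 0 (operand ≠ 0)
(~A -> B): 0 ≤ 0.7, so result = 1
~A: Gödel ¬ of 0.9 = 0 (operand ≠ 0)
((~A -> B) -> ~A): 1 > 0, so result = 0
~((~A -> B) -> ~A): Gödel ¬ of 0 = 1 (operand is 0)
~B: Gödel ¬ of 0.7 = 0 (operand ≠ 0)
(~((~A -> B) -> ~A) \/ ~B) = max(1, 0) = 1
(B -> (~((~A -> B) -> ~A) \/ ~B)): 0.7 ≤ 1, so result = 1
~(B -> (~((~A -> B) -> ~A) \/ ~B)): Gödel ¬ of 1 = 0 (operand ≠ 0)
((B /\ D) \/ ~(B -> (~((~A -> B) -> ~A) \/ ~B))) = max(0.5, 0) = 0.5

0.50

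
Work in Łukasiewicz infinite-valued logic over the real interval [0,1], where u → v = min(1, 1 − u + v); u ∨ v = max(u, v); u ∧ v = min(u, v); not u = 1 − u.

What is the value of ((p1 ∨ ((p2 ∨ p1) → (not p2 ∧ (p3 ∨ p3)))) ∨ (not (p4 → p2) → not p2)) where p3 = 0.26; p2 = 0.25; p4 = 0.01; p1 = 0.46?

1.00

(p2 ∨ p1) = max(0.25, 0.46) = 0.46
not p2: Łukasiewicz ¬ gives 1 − 0.25 = 0.75
(p3 ∨ p3) = max(0.26, 0.26) = 0.26
(not p2 ∧ (p3 ∨ p3)) = min(0.75, 0.26) = 0.26
((p2 ∨ p1) → (not p2 ∧ (p3 ∨ p3))): min(1, 1 − 0.46 + 0.26) = 0.8
(p1 ∨ ((p2 ∨ p1) → (not p2 ∧ (p3 ∨ p3)))) = max(0.46, 0.8) = 0.8
(p4 → p2): min(1, 1 − 0.01 + 0.25) = 1
not (p4 → p2): Łukasiewicz ¬ gives 1 − 1 = 0
not p2: Łukasiewicz ¬ gives 1 − 0.25 = 0.75
(not (p4 → p2) → not p2): min(1, 1 − 0 + 0.75) = 1
((p1 ∨ ((p2 ∨ p1) → (not p2 ∧ (p3 ∨ p3)))) ∨ (not (p4 → p2) → not p2)) = max(0.8, 1) = 1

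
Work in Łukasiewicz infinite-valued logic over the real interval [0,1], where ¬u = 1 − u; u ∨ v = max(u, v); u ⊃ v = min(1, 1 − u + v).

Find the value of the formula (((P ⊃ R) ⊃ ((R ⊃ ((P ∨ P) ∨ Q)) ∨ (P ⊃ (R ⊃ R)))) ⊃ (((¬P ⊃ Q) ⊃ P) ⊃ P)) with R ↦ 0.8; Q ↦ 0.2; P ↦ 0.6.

(P ⊃ R): min(1, 1 − 0.6 + 0.8) = 1
(P ∨ P) = max(0.6, 0.6) = 0.6
((P ∨ P) ∨ Q) = max(0.6, 0.2) = 0.6
(R ⊃ ((P ∨ P) ∨ Q)): min(1, 1 − 0.8 + 0.6) = 0.8
(R ⊃ R): min(1, 1 − 0.8 + 0.8) = 1
(P ⊃ (R ⊃ R)): min(1, 1 − 0.6 + 1) = 1
((R ⊃ ((P ∨ P) ∨ Q)) ∨ (P ⊃ (R ⊃ R))) = max(0.8, 1) = 1
((P ⊃ R) ⊃ ((R ⊃ ((P ∨ P) ∨ Q)) ∨ (P ⊃ (R ⊃ R)))): min(1, 1 − 1 + 1) = 1
¬P: Łukasiewicz ¬ gives 1 − 0.6 = 0.4
(¬P ⊃ Q): min(1, 1 − 0.4 + 0.2) = 0.8
((¬P ⊃ Q) ⊃ P): min(1, 1 − 0.8 + 0.6) = 0.8
(((¬P ⊃ Q) ⊃ P) ⊃ P): min(1, 1 − 0.8 + 0.6) = 0.8
(((P ⊃ R) ⊃ ((R ⊃ ((P ∨ P) ∨ Q)) ∨ (P ⊃ (R ⊃ R)))) ⊃ (((¬P ⊃ Q) ⊃ P) ⊃ P)): min(1, 1 − 1 + 0.8) = 0.8

0.80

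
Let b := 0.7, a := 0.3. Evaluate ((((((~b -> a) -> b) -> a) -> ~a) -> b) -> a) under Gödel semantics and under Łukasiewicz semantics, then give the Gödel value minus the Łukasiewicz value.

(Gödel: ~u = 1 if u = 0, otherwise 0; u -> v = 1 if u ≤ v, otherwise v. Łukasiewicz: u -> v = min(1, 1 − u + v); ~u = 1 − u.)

Gödel evaluation:
  ~b: Gödel ¬ of 0.7 = 0 (operand ≠ 0)
  (~b -> a): 0 ≤ 0.3, so result = 1
  ((~b -> a) -> b): 1 > 0.7, so result = 0.7
  (((~b -> a) -> b) -> a): 0.7 > 0.3, so result = 0.3
  ~a: Gödel ¬ of 0.3 = 0 (operand ≠ 0)
  ((((~b -> a) -> b) -> a) -> ~a): 0.3 > 0, so result = 0
  (((((~b -> a) -> b) -> a) -> ~a) -> b): 0 ≤ 0.7, so result = 1
  ((((((~b -> a) -> b) -> a) -> ~a) -> b) -> a): 1 > 0.3, so result = 0.3
  Gödel value = 0.3
Łukasiewicz evaluation:
  ~b: Łukasiewicz ¬ gives 1 − 0.7 = 0.3
  (~b -> a): min(1, 1 − 0.3 + 0.3) = 1
  ((~b -> a) -> b): min(1, 1 − 1 + 0.7) = 0.7
  (((~b -> a) -> b) -> a): min(1, 1 − 0.7 + 0.3) = 0.6
  ~a: Łukasiewicz ¬ gives 1 − 0.3 = 0.7
  ((((~b -> a) -> b) -> a) -> ~a): min(1, 1 − 0.6 + 0.7) = 1
  (((((~b -> a) -> b) -> a) -> ~a) -> b): min(1, 1 − 1 + 0.7) = 0.7
  ((((((~b -> a) -> b) -> a) -> ~a) -> b) -> a): min(1, 1 − 0.7 + 0.3) = 0.6
  Łukasiewicz value = 0.6
Difference: 0.3 − 0.6 = -0.30

-0.30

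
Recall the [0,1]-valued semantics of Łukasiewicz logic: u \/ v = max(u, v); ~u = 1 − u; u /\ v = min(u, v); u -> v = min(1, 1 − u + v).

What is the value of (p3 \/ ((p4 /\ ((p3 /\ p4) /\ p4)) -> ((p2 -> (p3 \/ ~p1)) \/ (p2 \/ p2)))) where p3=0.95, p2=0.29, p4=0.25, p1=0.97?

1.00

(p3 /\ p4) = min(0.95, 0.25) = 0.25
((p3 /\ p4) /\ p4) = min(0.25, 0.25) = 0.25
(p4 /\ ((p3 /\ p4) /\ p4)) = min(0.25, 0.25) = 0.25
~p1: Łukasiewicz ¬ gives 1 − 0.97 = 0.03
(p3 \/ ~p1) = max(0.95, 0.03) = 0.95
(p2 -> (p3 \/ ~p1)): min(1, 1 − 0.29 + 0.95) = 1
(p2 \/ p2) = max(0.29, 0.29) = 0.29
((p2 -> (p3 \/ ~p1)) \/ (p2 \/ p2)) = max(1, 0.29) = 1
((p4 /\ ((p3 /\ p4) /\ p4)) -> ((p2 -> (p3 \/ ~p1)) \/ (p2 \/ p2))): min(1, 1 − 0.25 + 1) = 1
(p3 \/ ((p4 /\ ((p3 /\ p4) /\ p4)) -> ((p2 -> (p3 \/ ~p1)) \/ (p2 \/ p2)))) = max(0.95, 1) = 1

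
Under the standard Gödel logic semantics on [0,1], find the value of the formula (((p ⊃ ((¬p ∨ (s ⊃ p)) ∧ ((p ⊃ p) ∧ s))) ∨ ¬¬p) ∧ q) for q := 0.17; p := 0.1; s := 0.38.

0.17

¬p: Gödel ¬ of 0.1 = 0 (operand ≠ 0)
(s ⊃ p): 0.38 > 0.1, so result = 0.1
(¬p ∨ (s ⊃ p)) = max(0, 0.1) = 0.1
(p ⊃ p): 0.1 ≤ 0.1, so result = 1
((p ⊃ p) ∧ s) = min(1, 0.38) = 0.38
((¬p ∨ (s ⊃ p)) ∧ ((p ⊃ p) ∧ s)) = min(0.1, 0.38) = 0.1
(p ⊃ ((¬p ∨ (s ⊃ p)) ∧ ((p ⊃ p) ∧ s))): 0.1 ≤ 0.1, so result = 1
¬p: Gödel ¬ of 0.1 = 0 (operand ≠ 0)
¬¬p: Gödel ¬ of 0 = 1 (operand is 0)
((p ⊃ ((¬p ∨ (s ⊃ p)) ∧ ((p ⊃ p) ∧ s))) ∨ ¬¬p) = max(1, 1) = 1
(((p ⊃ ((¬p ∨ (s ⊃ p)) ∧ ((p ⊃ p) ∧ s))) ∨ ¬¬p) ∧ q) = min(1, 0.17) = 0.17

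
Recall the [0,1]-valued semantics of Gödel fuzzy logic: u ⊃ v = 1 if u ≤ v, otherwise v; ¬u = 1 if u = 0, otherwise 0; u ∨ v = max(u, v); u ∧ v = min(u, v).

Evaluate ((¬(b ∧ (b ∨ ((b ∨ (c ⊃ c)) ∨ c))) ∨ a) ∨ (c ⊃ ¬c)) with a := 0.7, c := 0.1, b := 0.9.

0.70

(c ⊃ c): 0.1 ≤ 0.1, so result = 1
(b ∨ (c ⊃ c)) = max(0.9, 1) = 1
((b ∨ (c ⊃ c)) ∨ c) = max(1, 0.1) = 1
(b ∨ ((b ∨ (c ⊃ c)) ∨ c)) = max(0.9, 1) = 1
(b ∧ (b ∨ ((b ∨ (c ⊃ c)) ∨ c))) = min(0.9, 1) = 0.9
¬(b ∧ (b ∨ ((b ∨ (c ⊃ c)) ∨ c))): Gödel ¬ of 0.9 = 0 (operand ≠ 0)
(¬(b ∧ (b ∨ ((b ∨ (c ⊃ c)) ∨ c))) ∨ a) = max(0, 0.7) = 0.7
¬c: Gödel ¬ of 0.1 = 0 (operand ≠ 0)
(c ⊃ ¬c): 0.1 > 0, so result = 0
((¬(b ∧ (b ∨ ((b ∨ (c ⊃ c)) ∨ c))) ∨ a) ∨ (c ⊃ ¬c)) = max(0.7, 0) = 0.7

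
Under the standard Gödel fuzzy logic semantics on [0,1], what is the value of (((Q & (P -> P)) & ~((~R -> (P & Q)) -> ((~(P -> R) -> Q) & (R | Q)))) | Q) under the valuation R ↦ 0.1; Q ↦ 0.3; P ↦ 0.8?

0.30

(P -> P): 0.8 ≤ 0.8, so result = 1
(Q & (P -> P)) = min(0.3, 1) = 0.3
~R: Gödel ¬ of 0.1 = 0 (operand ≠ 0)
(P & Q) = min(0.8, 0.3) = 0.3
(~R -> (P & Q)): 0 ≤ 0.3, so result = 1
(P -> R): 0.8 > 0.1, so result = 0.1
~(P -> R): Gödel ¬ of 0.1 = 0 (operand ≠ 0)
(~(P -> R) -> Q): 0 ≤ 0.3, so result = 1
(R | Q) = max(0.1, 0.3) = 0.3
((~(P -> R) -> Q) & (R | Q)) = min(1, 0.3) = 0.3
((~R -> (P & Q)) -> ((~(P -> R) -> Q) & (R | Q))): 1 > 0.3, so result = 0.3
~((~R -> (P & Q)) -> ((~(P -> R) -> Q) & (R | Q))): Gödel ¬ of 0.3 = 0 (operand ≠ 0)
((Q & (P -> P)) & ~((~R -> (P & Q)) -> ((~(P -> R) -> Q) & (R | Q)))) = min(0.3, 0) = 0
(((Q & (P -> P)) & ~((~R -> (P & Q)) -> ((~(P -> R) -> Q) & (R | Q)))) | Q) = max(0, 0.3) = 0.3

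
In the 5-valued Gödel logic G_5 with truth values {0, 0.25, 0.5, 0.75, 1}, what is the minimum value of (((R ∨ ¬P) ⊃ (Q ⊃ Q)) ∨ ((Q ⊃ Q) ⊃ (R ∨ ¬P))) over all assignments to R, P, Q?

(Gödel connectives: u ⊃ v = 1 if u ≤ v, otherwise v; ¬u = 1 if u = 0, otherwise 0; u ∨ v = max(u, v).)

Every assignment gives 1. For instance at R = 0, P = 0, Q = 0:
  ¬P: Gödel ¬ of 0 = 1 (operand is 0)
  (R ∨ ¬P) = max(0, 1) = 1
  (Q ⊃ Q): 0 ≤ 0, so result = 1
  ((R ∨ ¬P) ⊃ (Q ⊃ Q)): 1 ≤ 1, so result = 1
  (Q ⊃ Q): 0 ≤ 0, so result = 1
  ¬P: Gödel ¬ of 0 = 1 (operand is 0)
  (R ∨ ¬P) = max(0, 1) = 1
  ((Q ⊃ Q) ⊃ (R ∨ ¬P)): 1 ≤ 1, so result = 1
  (((R ∨ ¬P) ⊃ (Q ⊃ Q)) ∨ ((Q ⊃ Q) ⊃ (R ∨ ¬P))) = max(1, 1) = 1
All 125 assignments give value 1 — the formula is a G_5-tautology.

1.00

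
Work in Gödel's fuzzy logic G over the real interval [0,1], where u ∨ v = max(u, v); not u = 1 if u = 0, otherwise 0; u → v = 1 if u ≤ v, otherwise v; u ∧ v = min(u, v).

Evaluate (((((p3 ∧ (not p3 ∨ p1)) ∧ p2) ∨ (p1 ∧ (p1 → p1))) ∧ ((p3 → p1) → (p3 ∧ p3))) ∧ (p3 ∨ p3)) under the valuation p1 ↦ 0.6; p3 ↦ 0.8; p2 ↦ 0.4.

0.60

not p3: Gödel ¬ of 0.8 = 0 (operand ≠ 0)
(not p3 ∨ p1) = max(0, 0.6) = 0.6
(p3 ∧ (not p3 ∨ p1)) = min(0.8, 0.6) = 0.6
((p3 ∧ (not p3 ∨ p1)) ∧ p2) = min(0.6, 0.4) = 0.4
(p1 → p1): 0.6 ≤ 0.6, so result = 1
(p1 ∧ (p1 → p1)) = min(0.6, 1) = 0.6
(((p3 ∧ (not p3 ∨ p1)) ∧ p2) ∨ (p1 ∧ (p1 → p1))) = max(0.4, 0.6) = 0.6
(p3 → p1): 0.8 > 0.6, so result = 0.6
(p3 ∧ p3) = min(0.8, 0.8) = 0.8
((p3 → p1) → (p3 ∧ p3)): 0.6 ≤ 0.8, so result = 1
((((p3 ∧ (not p3 ∨ p1)) ∧ p2) ∨ (p1 ∧ (p1 → p1))) ∧ ((p3 → p1) → (p3 ∧ p3))) = min(0.6, 1) = 0.6
(p3 ∨ p3) = max(0.8, 0.8) = 0.8
(((((p3 ∧ (not p3 ∨ p1)) ∧ p2) ∨ (p1 ∧ (p1 → p1))) ∧ ((p3 → p1) → (p3 ∧ p3))) ∧ (p3 ∨ p3)) = min(0.6, 0.8) = 0.6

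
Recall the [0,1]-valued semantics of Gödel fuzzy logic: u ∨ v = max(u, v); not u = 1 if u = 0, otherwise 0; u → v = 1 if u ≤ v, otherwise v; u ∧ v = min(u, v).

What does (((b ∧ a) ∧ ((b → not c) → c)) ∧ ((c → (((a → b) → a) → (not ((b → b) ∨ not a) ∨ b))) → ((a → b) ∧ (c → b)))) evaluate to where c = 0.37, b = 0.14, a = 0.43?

0.14

(b ∧ a) = min(0.14, 0.43) = 0.14
not c: Gödel ¬ of 0.37 = 0 (operand ≠ 0)
(b → not c): 0.14 > 0, so result = 0
((b → not c) → c): 0 ≤ 0.37, so result = 1
((b ∧ a) ∧ ((b → not c) → c)) = min(0.14, 1) = 0.14
(a → b): 0.43 > 0.14, so result = 0.14
((a → b) → a): 0.14 ≤ 0.43, so result = 1
(b → b): 0.14 ≤ 0.14, so result = 1
not a: Gödel ¬ of 0.43 = 0 (operand ≠ 0)
((b → b) ∨ not a) = max(1, 0) = 1
not ((b → b) ∨ not a): Gödel ¬ of 1 = 0 (operand ≠ 0)
(not ((b → b) ∨ not a) ∨ b) = max(0, 0.14) = 0.14
(((a → b) → a) → (not ((b → b) ∨ not a) ∨ b)): 1 > 0.14, so result = 0.14
(c → (((a → b) → a) → (not ((b → b) ∨ not a) ∨ b))): 0.37 > 0.14, so result = 0.14
(a → b): 0.43 > 0.14, so result = 0.14
(c → b): 0.37 > 0.14, so result = 0.14
((a → b) ∧ (c → b)) = min(0.14, 0.14) = 0.14
((c → (((a → b) → a) → (not ((b → b) ∨ not a) ∨ b))) → ((a → b) ∧ (c → b))): 0.14 ≤ 0.14, so result = 1
(((b ∧ a) ∧ ((b → not c) → c)) ∧ ((c → (((a → b) → a) → (not ((b → b) ∨ not a) ∨ b))) → ((a → b) ∧ (c → b)))) = min(0.14, 1) = 0.14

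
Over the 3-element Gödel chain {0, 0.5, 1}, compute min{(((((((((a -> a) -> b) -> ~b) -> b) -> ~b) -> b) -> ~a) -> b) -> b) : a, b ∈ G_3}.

0.50

The minimum is attained at a = 0.5, b = 0.5:
  (a -> a): 0.5 ≤ 0.5, so result = 1
  ((a -> a) -> b): 1 > 0.5, so result = 0.5
  ~b: Gödel ¬ of 0.5 = 0 (operand ≠ 0)
  (((a -> a) -> b) -> ~b): 0.5 > 0, so result = 0
  ((((a -> a) -> b) -> ~b) -> b): 0 ≤ 0.5, so result = 1
  ~b: Gödel ¬ of 0.5 = 0 (operand ≠ 0)
  (((((a -> a) -> b) -> ~b) -> b) -> ~b): 1 > 0, so result = 0
  ((((((a -> a) -> b) -> ~b) -> b) -> ~b) -> b): 0 ≤ 0.5, so result = 1
  ~a: Gödel ¬ of 0.5 = 0 (operand ≠ 0)
  (((((((a -> a) -> b) -> ~b) -> b) -> ~b) -> b) -> ~a): 1 > 0, so result = 0
  ((((((((a -> a) -> b) -> ~b) -> b) -> ~b) -> b) -> ~a) -> b): 0 ≤ 0.5, so result = 1
  (((((((((a -> a) -> b) -> ~b) -> b) -> ~b) -> b) -> ~a) -> b) -> b): 1 > 0.5, so result = 0.5
Checking all 9 assignments confirms none give a value below 0.50.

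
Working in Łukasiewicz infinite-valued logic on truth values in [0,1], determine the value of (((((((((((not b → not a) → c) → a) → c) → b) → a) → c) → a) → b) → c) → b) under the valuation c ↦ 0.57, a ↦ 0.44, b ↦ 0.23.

not b: Łukasiewicz ¬ gives 1 − 0.23 = 0.77
not a: Łukasiewicz ¬ gives 1 − 0.44 = 0.56
(not b → not a): min(1, 1 − 0.77 + 0.56) = 0.79
((not b → not a) → c): min(1, 1 − 0.79 + 0.57) = 0.78
(((not b → not a) → c) → a): min(1, 1 − 0.78 + 0.44) = 0.66
((((not b → not a) → c) → a) → c): min(1, 1 − 0.66 + 0.57) = 0.91
(((((not b → not a) → c) → a) → c) → b): min(1, 1 − 0.91 + 0.23) = 0.32
((((((not b → not a) → c) → a) → c) → b) → a): min(1, 1 − 0.32 + 0.44) = 1
(((((((not b → not a) → c) → a) → c) → b) → a) → c): min(1, 1 − 1 + 0.57) = 0.57
((((((((not b → not a) → c) → a) → c) → b) → a) → c) → a): min(1, 1 − 0.57 + 0.44) = 0.87
(((((((((not b → not a) → c) → a) → c) → b) → a) → c) → a) → b): min(1, 1 − 0.87 + 0.23) = 0.36
((((((((((not b → not a) → c) → a) → c) → b) → a) → c) → a) → b) → c): min(1, 1 − 0.36 + 0.57) = 1
(((((((((((not b → not a) → c) → a) → c) → b) → a) → c) → a) → b) → c) → b): min(1, 1 − 1 + 0.23) = 0.23

0.23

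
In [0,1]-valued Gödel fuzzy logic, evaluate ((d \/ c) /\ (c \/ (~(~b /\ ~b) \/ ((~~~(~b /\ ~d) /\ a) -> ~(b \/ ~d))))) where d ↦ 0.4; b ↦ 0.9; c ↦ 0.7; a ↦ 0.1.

0.70

(d \/ c) = max(0.4, 0.7) = 0.7
~b: Gödel ¬ of 0.9 = 0 (operand ≠ 0)
~b: Gödel ¬ of 0.9 = 0 (operand ≠ 0)
(~b /\ ~b) = min(0, 0) = 0
~(~b /\ ~b): Gödel ¬ of 0 = 1 (operand is 0)
~b: Gödel ¬ of 0.9 = 0 (operand ≠ 0)
~d: Gödel ¬ of 0.4 = 0 (operand ≠ 0)
(~b /\ ~d) = min(0, 0) = 0
~(~b /\ ~d): Gödel ¬ of 0 = 1 (operand is 0)
~~(~b /\ ~d): Gödel ¬ of 1 = 0 (operand ≠ 0)
~~~(~b /\ ~d): Gödel ¬ of 0 = 1 (operand is 0)
(~~~(~b /\ ~d) /\ a) = min(1, 0.1) = 0.1
~d: Gödel ¬ of 0.4 = 0 (operand ≠ 0)
(b \/ ~d) = max(0.9, 0) = 0.9
~(b \/ ~d): Gödel ¬ of 0.9 = 0 (operand ≠ 0)
((~~~(~b /\ ~d) /\ a) -> ~(b \/ ~d)): 0.1 > 0, so result = 0
(~(~b /\ ~b) \/ ((~~~(~b /\ ~d) /\ a) -> ~(b \/ ~d))) = max(1, 0) = 1
(c \/ (~(~b /\ ~b) \/ ((~~~(~b /\ ~d) /\ a) -> ~(b \/ ~d)))) = max(0.7, 1) = 1
((d \/ c) /\ (c \/ (~(~b /\ ~b) \/ ((~~~(~b /\ ~d) /\ a) -> ~(b \/ ~d))))) = min(0.7, 1) = 0.7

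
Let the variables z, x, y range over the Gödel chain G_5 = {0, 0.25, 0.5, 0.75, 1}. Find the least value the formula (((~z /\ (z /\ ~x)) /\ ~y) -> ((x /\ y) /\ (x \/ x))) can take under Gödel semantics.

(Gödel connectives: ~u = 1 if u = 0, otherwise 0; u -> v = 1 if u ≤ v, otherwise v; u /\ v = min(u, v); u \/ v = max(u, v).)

Every assignment gives 1. For instance at z = 0, x = 0, y = 0:
  ~z: Gödel ¬ of 0 = 1 (operand is 0)
  ~x: Gödel ¬ of 0 = 1 (operand is 0)
  (z /\ ~x) = min(0, 1) = 0
  (~z /\ (z /\ ~x)) = min(1, 0) = 0
  ~y: Gödel ¬ of 0 = 1 (operand is 0)
  ((~z /\ (z /\ ~x)) /\ ~y) = min(0, 1) = 0
  (x /\ y) = min(0, 0) = 0
  (x \/ x) = max(0, 0) = 0
  ((x /\ y) /\ (x \/ x)) = min(0, 0) = 0
  (((~z /\ (z /\ ~x)) /\ ~y) -> ((x /\ y) /\ (x \/ x))): 0 ≤ 0, so result = 1
All 125 assignments give value 1 — the formula is a G_5-tautology.

1.00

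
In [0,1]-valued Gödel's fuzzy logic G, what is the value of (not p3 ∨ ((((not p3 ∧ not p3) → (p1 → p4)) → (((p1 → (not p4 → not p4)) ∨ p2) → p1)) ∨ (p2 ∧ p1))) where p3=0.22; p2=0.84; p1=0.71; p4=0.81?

not p3: Gödel ¬ of 0.22 = 0 (operand ≠ 0)
not p3: Gödel ¬ of 0.22 = 0 (operand ≠ 0)
not p3: Gödel ¬ of 0.22 = 0 (operand ≠ 0)
(not p3 ∧ not p3) = min(0, 0) = 0
(p1 → p4): 0.71 ≤ 0.81, so result = 1
((not p3 ∧ not p3) → (p1 → p4)): 0 ≤ 1, so result = 1
not p4: Gödel ¬ of 0.81 = 0 (operand ≠ 0)
not p4: Gödel ¬ of 0.81 = 0 (operand ≠ 0)
(not p4 → not p4): 0 ≤ 0, so result = 1
(p1 → (not p4 → not p4)): 0.71 ≤ 1, so result = 1
((p1 → (not p4 → not p4)) ∨ p2) = max(1, 0.84) = 1
(((p1 → (not p4 → not p4)) ∨ p2) → p1): 1 > 0.71, so result = 0.71
(((not p3 ∧ not p3) → (p1 → p4)) → (((p1 → (not p4 → not p4)) ∨ p2) → p1)): 1 > 0.71, so result = 0.71
(p2 ∧ p1) = min(0.84, 0.71) = 0.71
((((not p3 ∧ not p3) → (p1 → p4)) → (((p1 → (not p4 → not p4)) ∨ p2) → p1)) ∨ (p2 ∧ p1)) = max(0.71, 0.71) = 0.71
(not p3 ∨ ((((not p3 ∧ not p3) → (p1 → p4)) → (((p1 → (not p4 → not p4)) ∨ p2) → p1)) ∨ (p2 ∧ p1))) = max(0, 0.71) = 0.71

0.71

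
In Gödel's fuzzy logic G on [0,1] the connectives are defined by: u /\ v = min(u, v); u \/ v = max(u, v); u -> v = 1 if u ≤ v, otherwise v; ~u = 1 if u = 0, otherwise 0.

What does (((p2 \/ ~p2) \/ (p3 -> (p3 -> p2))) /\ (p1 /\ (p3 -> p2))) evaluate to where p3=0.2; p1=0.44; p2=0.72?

~p2: Gödel ¬ of 0.72 = 0 (operand ≠ 0)
(p2 \/ ~p2) = max(0.72, 0) = 0.72
(p3 -> p2): 0.2 ≤ 0.72, so result = 1
(p3 -> (p3 -> p2)): 0.2 ≤ 1, so result = 1
((p2 \/ ~p2) \/ (p3 -> (p3 -> p2))) = max(0.72, 1) = 1
(p3 -> p2): 0.2 ≤ 0.72, so result = 1
(p1 /\ (p3 -> p2)) = min(0.44, 1) = 0.44
(((p2 \/ ~p2) \/ (p3 -> (p3 -> p2))) /\ (p1 /\ (p3 -> p2))) = min(1, 0.44) = 0.44

0.44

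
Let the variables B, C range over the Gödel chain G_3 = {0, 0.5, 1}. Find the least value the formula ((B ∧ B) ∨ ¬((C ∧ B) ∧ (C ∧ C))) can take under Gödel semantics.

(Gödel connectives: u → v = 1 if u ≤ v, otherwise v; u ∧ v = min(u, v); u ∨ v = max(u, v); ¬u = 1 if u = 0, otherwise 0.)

0.50

The minimum is attained at B = 0.5, C = 0.5:
  (B ∧ B) = min(0.5, 0.5) = 0.5
  (C ∧ B) = min(0.5, 0.5) = 0.5
  (C ∧ C) = min(0.5, 0.5) = 0.5
  ((C ∧ B) ∧ (C ∧ C)) = min(0.5, 0.5) = 0.5
  ¬((C ∧ B) ∧ (C ∧ C)): Gödel ¬ of 0.5 = 0 (operand ≠ 0)
  ((B ∧ B) ∨ ¬((C ∧ B) ∧ (C ∧ C))) = max(0.5, 0) = 0.5
Checking all 9 assignments confirms none give a value below 0.50.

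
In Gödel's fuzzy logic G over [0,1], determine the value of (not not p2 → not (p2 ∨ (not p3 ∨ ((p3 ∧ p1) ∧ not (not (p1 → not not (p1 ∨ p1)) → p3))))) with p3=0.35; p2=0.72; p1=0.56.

not p2: Gödel ¬ of 0.72 = 0 (operand ≠ 0)
not not p2: Gödel ¬ of 0 = 1 (operand is 0)
not p3: Gödel ¬ of 0.35 = 0 (operand ≠ 0)
(p3 ∧ p1) = min(0.35, 0.56) = 0.35
(p1 ∨ p1) = max(0.56, 0.56) = 0.56
not (p1 ∨ p1): Gödel ¬ of 0.56 = 0 (operand ≠ 0)
not not (p1 ∨ p1): Gödel ¬ of 0 = 1 (operand is 0)
(p1 → not not (p1 ∨ p1)): 0.56 ≤ 1, so result = 1
not (p1 → not not (p1 ∨ p1)): Gödel ¬ of 1 = 0 (operand ≠ 0)
(not (p1 → not not (p1 ∨ p1)) → p3): 0 ≤ 0.35, so result = 1
not (not (p1 → not not (p1 ∨ p1)) → p3): Gödel ¬ of 1 = 0 (operand ≠ 0)
((p3 ∧ p1) ∧ not (not (p1 → not not (p1 ∨ p1)) → p3)) = min(0.35, 0) = 0
(not p3 ∨ ((p3 ∧ p1) ∧ not (not (p1 → not not (p1 ∨ p1)) → p3))) = max(0, 0) = 0
(p2 ∨ (not p3 ∨ ((p3 ∧ p1) ∧ not (not (p1 → not not (p1 ∨ p1)) → p3)))) = max(0.72, 0) = 0.72
not (p2 ∨ (not p3 ∨ ((p3 ∧ p1) ∧ not (not (p1 → not not (p1 ∨ p1)) → p3)))): Gödel ¬ of 0.72 = 0 (operand ≠ 0)
(not not p2 → not (p2 ∨ (not p3 ∨ ((p3 ∧ p1) ∧ not (not (p1 → not not (p1 ∨ p1)) → p3))))): 1 > 0, so result = 0

0.00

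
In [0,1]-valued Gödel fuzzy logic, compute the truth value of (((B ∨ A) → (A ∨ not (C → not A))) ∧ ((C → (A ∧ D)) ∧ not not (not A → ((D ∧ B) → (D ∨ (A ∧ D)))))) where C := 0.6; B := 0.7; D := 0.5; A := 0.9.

0.50

(B ∨ A) = max(0.7, 0.9) = 0.9
not A: Gödel ¬ of 0.9 = 0 (operand ≠ 0)
(C → not A): 0.6 > 0, so result = 0
not (C → not A): Gödel ¬ of 0 = 1 (operand is 0)
(A ∨ not (C → not A)) = max(0.9, 1) = 1
((B ∨ A) → (A ∨ not (C → not A))): 0.9 ≤ 1, so result = 1
(A ∧ D) = min(0.9, 0.5) = 0.5
(C → (A ∧ D)): 0.6 > 0.5, so result = 0.5
not A: Gödel ¬ of 0.9 = 0 (operand ≠ 0)
(D ∧ B) = min(0.5, 0.7) = 0.5
(A ∧ D) = min(0.9, 0.5) = 0.5
(D ∨ (A ∧ D)) = max(0.5, 0.5) = 0.5
((D ∧ B) → (D ∨ (A ∧ D))): 0.5 ≤ 0.5, so result = 1
(not A → ((D ∧ B) → (D ∨ (A ∧ D)))): 0 ≤ 1, so result = 1
not (not A → ((D ∧ B) → (D ∨ (A ∧ D)))): Gödel ¬ of 1 = 0 (operand ≠ 0)
not not (not A → ((D ∧ B) → (D ∨ (A ∧ D)))): Gödel ¬ of 0 = 1 (operand is 0)
((C → (A ∧ D)) ∧ not not (not A → ((D ∧ B) → (D ∨ (A ∧ D))))) = min(0.5, 1) = 0.5
(((B ∨ A) → (A ∨ not (C → not A))) ∧ ((C → (A ∧ D)) ∧ not not (not A → ((D ∧ B) → (D ∨ (A ∧ D)))))) = min(1, 0.5) = 0.5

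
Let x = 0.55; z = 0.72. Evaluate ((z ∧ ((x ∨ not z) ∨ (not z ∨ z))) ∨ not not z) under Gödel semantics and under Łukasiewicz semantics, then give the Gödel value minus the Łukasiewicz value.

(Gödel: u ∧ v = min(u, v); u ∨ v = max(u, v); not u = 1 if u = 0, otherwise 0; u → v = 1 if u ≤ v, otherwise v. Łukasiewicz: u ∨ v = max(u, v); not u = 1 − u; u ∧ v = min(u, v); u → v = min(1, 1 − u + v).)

0.28

Gödel evaluation:
  not z: Gödel ¬ of 0.72 = 0 (operand ≠ 0)
  (x ∨ not z) = max(0.55, 0) = 0.55
  not z: Gödel ¬ of 0.72 = 0 (operand ≠ 0)
  (not z ∨ z) = max(0, 0.72) = 0.72
  ((x ∨ not z) ∨ (not z ∨ z)) = max(0.55, 0.72) = 0.72
  (z ∧ ((x ∨ not z) ∨ (not z ∨ z))) = min(0.72, 0.72) = 0.72
  not z: Gödel ¬ of 0.72 = 0 (operand ≠ 0)
  not not z: Gödel ¬ of 0 = 1 (operand is 0)
  ((z ∧ ((x ∨ not z) ∨ (not z ∨ z))) ∨ not not z) = max(0.72, 1) = 1
  Gödel value = 1
Łukasiewicz evaluation:
  not z: Łukasiewicz ¬ gives 1 − 0.72 = 0.28
  (x ∨ not z) = max(0.55, 0.28) = 0.55
  not z: Łukasiewicz ¬ gives 1 − 0.72 = 0.28
  (not z ∨ z) = max(0.28, 0.72) = 0.72
  ((x ∨ not z) ∨ (not z ∨ z)) = max(0.55, 0.72) = 0.72
  (z ∧ ((x ∨ not z) ∨ (not z ∨ z))) = min(0.72, 0.72) = 0.72
  not z: Łukasiewicz ¬ gives 1 − 0.72 = 0.28
  not not z: Łukasiewicz ¬ gives 1 − 0.28 = 0.72
  ((z ∧ ((x ∨ not z) ∨ (not z ∨ z))) ∨ not not z) = max(0.72, 0.72) = 0.72
  Łukasiewicz value = 0.72
Difference: 1 − 0.72 = 0.28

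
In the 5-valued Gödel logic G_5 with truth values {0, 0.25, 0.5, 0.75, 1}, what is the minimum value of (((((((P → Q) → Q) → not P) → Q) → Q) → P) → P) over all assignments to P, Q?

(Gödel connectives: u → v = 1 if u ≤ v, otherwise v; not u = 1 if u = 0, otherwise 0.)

0.25

The minimum is attained at P = 0.25, Q = 0:
  (P → Q): 0.25 > 0, so result = 0
  ((P → Q) → Q): 0 ≤ 0, so result = 1
  not P: Gödel ¬ of 0.25 = 0 (operand ≠ 0)
  (((P → Q) → Q) → not P): 1 > 0, so result = 0
  ((((P → Q) → Q) → not P) → Q): 0 ≤ 0, so result = 1
  (((((P → Q) → Q) → not P) → Q) → Q): 1 > 0, so result = 0
  ((((((P → Q) → Q) → not P) → Q) → Q) → P): 0 ≤ 0.25, so result = 1
  (((((((P → Q) → Q) → not P) → Q) → Q) → P) → P): 1 > 0.25, so result = 0.25
Checking all 25 assignments confirms none give a value below 0.25.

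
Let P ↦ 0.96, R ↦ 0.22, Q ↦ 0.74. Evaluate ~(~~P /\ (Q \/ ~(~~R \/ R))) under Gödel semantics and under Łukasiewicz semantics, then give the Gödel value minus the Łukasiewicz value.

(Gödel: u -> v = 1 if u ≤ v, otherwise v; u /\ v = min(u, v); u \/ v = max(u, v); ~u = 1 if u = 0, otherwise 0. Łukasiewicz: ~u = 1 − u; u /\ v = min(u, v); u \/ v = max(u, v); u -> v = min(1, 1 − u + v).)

Gödel evaluation:
  ~P: Gödel ¬ of 0.96 = 0 (operand ≠ 0)
  ~~P: Gödel ¬ of 0 = 1 (operand is 0)
  ~R: Gödel ¬ of 0.22 = 0 (operand ≠ 0)
  ~~R: Gödel ¬ of 0 = 1 (operand is 0)
  (~~R \/ R) = max(1, 0.22) = 1
  ~(~~R \/ R): Gödel ¬ of 1 = 0 (operand ≠ 0)
  (Q \/ ~(~~R \/ R)) = max(0.74, 0) = 0.74
  (~~P /\ (Q \/ ~(~~R \/ R))) = min(1, 0.74) = 0.74
  ~(~~P /\ (Q \/ ~(~~R \/ R))): Gödel ¬ of 0.74 = 0 (operand ≠ 0)
  Gödel value = 0
Łukasiewicz evaluation:
  ~P: Łukasiewicz ¬ gives 1 − 0.96 = 0.04
  ~~P: Łukasiewicz ¬ gives 1 − 0.04 = 0.96
  ~R: Łukasiewicz ¬ gives 1 − 0.22 = 0.78
  ~~R: Łukasiewicz ¬ gives 1 − 0.78 = 0.22
  (~~R \/ R) = max(0.22, 0.22) = 0.22
  ~(~~R \/ R): Łukasiewicz ¬ gives 1 − 0.22 = 0.78
  (Q \/ ~(~~R \/ R)) = max(0.74, 0.78) = 0.78
  (~~P /\ (Q \/ ~(~~R \/ R))) = min(0.96, 0.78) = 0.78
  ~(~~P /\ (Q \/ ~(~~R \/ R))): Łukasiewicz ¬ gives 1 − 0.78 = 0.22
  Łukasiewicz value = 0.22
Difference: 0 − 0.22 = -0.22

-0.22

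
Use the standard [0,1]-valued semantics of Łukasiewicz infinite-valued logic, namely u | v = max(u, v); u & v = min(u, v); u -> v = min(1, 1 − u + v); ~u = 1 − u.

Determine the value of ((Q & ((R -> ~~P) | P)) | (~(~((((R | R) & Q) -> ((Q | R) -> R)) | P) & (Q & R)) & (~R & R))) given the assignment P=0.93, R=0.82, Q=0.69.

~P: Łukasiewicz ¬ gives 1 − 0.93 = 0.07
~~P: Łukasiewicz ¬ gives 1 − 0.07 = 0.93
(R -> ~~P): min(1, 1 − 0.82 + 0.93) = 1
((R -> ~~P) | P) = max(1, 0.93) = 1
(Q & ((R -> ~~P) | P)) = min(0.69, 1) = 0.69
(R | R) = max(0.82, 0.82) = 0.82
((R | R) & Q) = min(0.82, 0.69) = 0.69
(Q | R) = max(0.69, 0.82) = 0.82
((Q | R) -> R): min(1, 1 − 0.82 + 0.82) = 1
(((R | R) & Q) -> ((Q | R) -> R)): min(1, 1 − 0.69 + 1) = 1
((((R | R) & Q) -> ((Q | R) -> R)) | P) = max(1, 0.93) = 1
~((((R | R) & Q) -> ((Q | R) -> R)) | P): Łukasiewicz ¬ gives 1 − 1 = 0
(Q & R) = min(0.69, 0.82) = 0.69
(~((((R | R) & Q) -> ((Q | R) -> R)) | P) & (Q & R)) = min(0, 0.69) = 0
~(~((((R | R) & Q) -> ((Q | R) -> R)) | P) & (Q & R)): Łukasiewicz ¬ gives 1 − 0 = 1
~R: Łukasiewicz ¬ gives 1 − 0.82 = 0.18
(~R & R) = min(0.18, 0.82) = 0.18
(~(~((((R | R) & Q) -> ((Q | R) -> R)) | P) & (Q & R)) & (~R & R)) = min(1, 0.18) = 0.18
((Q & ((R -> ~~P) | P)) | (~(~((((R | R) & Q) -> ((Q | R) -> R)) | P) & (Q & R)) & (~R & R))) = max(0.69, 0.18) = 0.69

0.69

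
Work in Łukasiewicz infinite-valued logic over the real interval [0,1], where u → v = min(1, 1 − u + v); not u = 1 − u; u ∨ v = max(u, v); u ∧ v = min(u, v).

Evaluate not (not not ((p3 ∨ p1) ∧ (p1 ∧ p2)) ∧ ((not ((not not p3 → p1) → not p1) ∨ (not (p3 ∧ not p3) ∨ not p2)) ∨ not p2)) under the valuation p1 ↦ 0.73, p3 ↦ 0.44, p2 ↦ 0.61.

(p3 ∨ p1) = max(0.44, 0.73) = 0.73
(p1 ∧ p2) = min(0.73, 0.61) = 0.61
((p3 ∨ p1) ∧ (p1 ∧ p2)) = min(0.73, 0.61) = 0.61
not ((p3 ∨ p1) ∧ (p1 ∧ p2)): Łukasiewicz ¬ gives 1 − 0.61 = 0.39
not not ((p3 ∨ p1) ∧ (p1 ∧ p2)): Łukasiewicz ¬ gives 1 − 0.39 = 0.61
not p3: Łukasiewicz ¬ gives 1 − 0.44 = 0.56
not not p3: Łukasiewicz ¬ gives 1 − 0.56 = 0.44
(not not p3 → p1): min(1, 1 − 0.44 + 0.73) = 1
not p1: Łukasiewicz ¬ gives 1 − 0.73 = 0.27
((not not p3 → p1) → not p1): min(1, 1 − 1 + 0.27) = 0.27
not ((not not p3 → p1) → not p1): Łukasiewicz ¬ gives 1 − 0.27 = 0.73
not p3: Łukasiewicz ¬ gives 1 − 0.44 = 0.56
(p3 ∧ not p3) = min(0.44, 0.56) = 0.44
not (p3 ∧ not p3): Łukasiewicz ¬ gives 1 − 0.44 = 0.56
not p2: Łukasiewicz ¬ gives 1 − 0.61 = 0.39
(not (p3 ∧ not p3) ∨ not p2) = max(0.56, 0.39) = 0.56
(not ((not not p3 → p1) → not p1) ∨ (not (p3 ∧ not p3) ∨ not p2)) = max(0.73, 0.56) = 0.73
not p2: Łukasiewicz ¬ gives 1 − 0.61 = 0.39
((not ((not not p3 → p1) → not p1) ∨ (not (p3 ∧ not p3) ∨ not p2)) ∨ not p2) = max(0.73, 0.39) = 0.73
(not not ((p3 ∨ p1) ∧ (p1 ∧ p2)) ∧ ((not ((not not p3 → p1) → not p1) ∨ (not (p3 ∧ not p3) ∨ not p2)) ∨ not p2)) = min(0.61, 0.73) = 0.61
not (not not ((p3 ∨ p1) ∧ (p1 ∧ p2)) ∧ ((not ((not not p3 → p1) → not p1) ∨ (not (p3 ∧ not p3) ∨ not p2)) ∨ not p2)): Łukasiewicz ¬ gives 1 − 0.61 = 0.39

0.39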